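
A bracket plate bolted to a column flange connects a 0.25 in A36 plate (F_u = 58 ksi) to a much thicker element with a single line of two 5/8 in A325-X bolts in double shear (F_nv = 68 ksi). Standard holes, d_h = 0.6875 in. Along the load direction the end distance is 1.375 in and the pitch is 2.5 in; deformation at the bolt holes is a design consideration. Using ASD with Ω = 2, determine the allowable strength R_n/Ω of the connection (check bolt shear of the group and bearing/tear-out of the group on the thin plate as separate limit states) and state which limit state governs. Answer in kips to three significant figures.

Bolt shear: A_b = π·0.625²/4 = 0.3068 in²; R_n = 68 × 0.3068 × 2 × 2 = 83.45 kips → 83.45 / 2 = 41.7 kips.
Bearing (1.2 l_c t F_u ≤ 2.4 d t F_u): upper limit = 2.4·0.625·0.25·58 = 21.75 kips.
  Edge l_c = 1.375 − 0.6875/2 = 1.031 → r_n = 17.94 kips; interior l_c = 2.5 − 0.6875 = 1.812 → r_n = 21.75 kips.
  R_n,bearing = 1·17.94 + 1·21.75 = 39.69 kips → 39.69 / 2 = 19.8 kips.
Bearing governs: 19.8 kips.

19.8 kips (bearing governs)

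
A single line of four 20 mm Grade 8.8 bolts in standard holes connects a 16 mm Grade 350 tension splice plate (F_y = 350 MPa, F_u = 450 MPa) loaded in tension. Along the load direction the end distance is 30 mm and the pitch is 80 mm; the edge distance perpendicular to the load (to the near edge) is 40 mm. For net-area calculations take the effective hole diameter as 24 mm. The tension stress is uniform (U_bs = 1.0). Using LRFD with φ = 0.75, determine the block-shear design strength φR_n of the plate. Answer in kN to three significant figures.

Shear plane L_v = 30 + 3·80 = 270 mm; A_gv = 270 × 16 = 4320 mm².
A_nv = (270 − 3.5·24) × 16 = 2976 mm².
A_nt = (40 − 0.5·24) × 16 = 448 mm².
0.6 F_u A_nv = 803.5 kN; 0.6 F_y A_gv = 907.2 kN → shear rupture governs the shear term.
R_n = 803.5 + 1.0 × 450 × 448 / 1000 = 1005 kN.
Design strength φR_n = 0.75 × 1005 = 754 kN.

754 kN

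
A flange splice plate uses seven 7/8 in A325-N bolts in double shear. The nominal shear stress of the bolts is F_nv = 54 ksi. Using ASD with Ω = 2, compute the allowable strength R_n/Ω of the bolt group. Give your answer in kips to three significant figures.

A_b = π × 0.875² / 4 = 0.6013 in².
R_n = F_nv · A_b · n · n_s = 54 × 0.6013 × 7 × 2 = 454.6 kips.
Allowable strength R_n/Ω = 454.6 / 2 = 227 kips.

227 kips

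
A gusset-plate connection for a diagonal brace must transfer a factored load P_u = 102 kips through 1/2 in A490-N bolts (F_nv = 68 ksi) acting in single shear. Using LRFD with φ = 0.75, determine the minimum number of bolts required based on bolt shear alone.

11 bolts

A_b = π·0.5²/4 = 0.1963 in².
Per-bolt design strength φR_n = 0.75 × 68 × 0.1963 × 1 = 10.01 kips.
n ≥ 102 / 10.01 = 10.19 → use 11 bolts.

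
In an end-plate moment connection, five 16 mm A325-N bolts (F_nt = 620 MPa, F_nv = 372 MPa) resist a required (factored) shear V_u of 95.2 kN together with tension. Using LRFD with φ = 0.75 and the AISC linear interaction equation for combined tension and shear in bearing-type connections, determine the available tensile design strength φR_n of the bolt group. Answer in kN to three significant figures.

A_b = π·16²/4 = 201.1 mm²; f_rv = 95.2 × 1000 / (5 × 201.1) = 94.7 MPa.
F'_nt = 1.3 F_nt − (F_nt / φF_nv) f_rv = 1.3·620 − (620/(0.75·372))·94.7 = 595.6 MPa, capped at F_nt → F'_nt = 595.6 MPa.
R_n = F'_nt · A_b · n = 595.6 × 201.1 × 5 / 1000 = 598.7 kN.
Design strength φR_n = 0.75 × 598.7 = 449 kN.

449 kN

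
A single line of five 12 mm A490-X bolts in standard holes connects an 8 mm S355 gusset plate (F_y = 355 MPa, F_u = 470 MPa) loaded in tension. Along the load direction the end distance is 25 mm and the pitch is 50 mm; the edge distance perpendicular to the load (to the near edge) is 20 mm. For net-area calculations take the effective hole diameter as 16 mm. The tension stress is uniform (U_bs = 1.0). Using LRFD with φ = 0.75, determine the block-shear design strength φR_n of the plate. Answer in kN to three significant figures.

293 kN

Shear plane L_v = 25 + 4·50 = 225 mm; A_gv = 225 × 8 = 1800 mm².
A_nv = (225 − 4.5·16) × 8 = 1224 mm².
A_nt = (20 − 0.5·16) × 8 = 96 mm².
0.6 F_u A_nv = 345.2 kN; 0.6 F_y A_gv = 383.4 kN → shear rupture governs the shear term.
R_n = 345.2 + 1.0 × 470 × 96 / 1000 = 390.3 kN.
Design strength φR_n = 0.75 × 390.3 = 293 kN.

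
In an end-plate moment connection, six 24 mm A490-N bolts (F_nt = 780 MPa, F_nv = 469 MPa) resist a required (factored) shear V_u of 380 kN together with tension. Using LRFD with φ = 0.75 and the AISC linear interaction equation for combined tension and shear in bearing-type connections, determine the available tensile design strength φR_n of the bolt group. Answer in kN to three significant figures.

A_b = π·24²/4 = 452.4 mm²; f_rv = 380 × 1000 / (6 × 452.4) = 140 MPa.
F'_nt = 1.3 F_nt − (F_nt / φF_nv) f_rv = 1.3·780 − (780/(0.75·469))·140 = 703.6 MPa, capped at F_nt → F'_nt = 703.6 MPa.
R_n = F'_nt · A_b · n = 703.6 × 452.4 × 6 / 1000 = 1910 kN.
Design strength φR_n = 0.75 × 1910 = 1430 kN.

1430 kN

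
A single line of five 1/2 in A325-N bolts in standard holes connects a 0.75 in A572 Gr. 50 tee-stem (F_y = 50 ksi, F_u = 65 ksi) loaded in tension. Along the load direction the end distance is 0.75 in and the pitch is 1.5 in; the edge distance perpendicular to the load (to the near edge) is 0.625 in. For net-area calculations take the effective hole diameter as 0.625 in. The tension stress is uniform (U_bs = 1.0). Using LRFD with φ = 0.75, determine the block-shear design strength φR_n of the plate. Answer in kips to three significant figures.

Shear plane L_v = 0.75 + 4·1.5 = 6.75 in; A_gv = 6.75 × 0.75 = 5.062 in².
A_nv = (6.75 − 4.5·0.625) × 0.75 = 2.953 in².
A_nt = (0.625 − 0.5·0.625) × 0.75 = 0.2344 in².
0.6 F_u A_nv = 115.2 kips; 0.6 F_y A_gv = 151.9 kips → shear rupture governs the shear term.
R_n = 115.2 + 1.0 × 65 × 0.2344 = 130.4 kips.
Design strength φR_n = 0.75 × 130.4 = 97.8 kips.

97.8 kips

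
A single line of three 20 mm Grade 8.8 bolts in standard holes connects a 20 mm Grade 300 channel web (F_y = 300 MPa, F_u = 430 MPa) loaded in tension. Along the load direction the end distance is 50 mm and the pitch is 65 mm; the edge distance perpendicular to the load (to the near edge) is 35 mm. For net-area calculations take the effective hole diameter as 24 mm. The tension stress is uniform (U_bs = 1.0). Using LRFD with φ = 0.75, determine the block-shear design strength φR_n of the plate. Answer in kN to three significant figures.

613 kN

Shear plane L_v = 50 + 2·65 = 180 mm; A_gv = 180 × 20 = 3600 mm².
A_nv = (180 − 2.5·24) × 20 = 2400 mm².
A_nt = (35 − 0.5·24) × 20 = 460 mm².
0.6 F_u A_nv = 619.2 kN; 0.6 F_y A_gv = 648 kN → shear rupture governs the shear term.
R_n = 619.2 + 1.0 × 430 × 460 / 1000 = 817 kN.
Design strength φR_n = 0.75 × 817 = 613 kN.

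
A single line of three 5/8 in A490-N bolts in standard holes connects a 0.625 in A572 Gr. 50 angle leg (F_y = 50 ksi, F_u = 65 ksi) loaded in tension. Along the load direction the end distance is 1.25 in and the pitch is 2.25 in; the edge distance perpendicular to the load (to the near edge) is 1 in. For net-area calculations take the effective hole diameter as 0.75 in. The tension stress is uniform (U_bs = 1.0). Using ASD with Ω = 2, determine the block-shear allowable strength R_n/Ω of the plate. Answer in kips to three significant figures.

59.9 kips

Shear plane L_v = 1.25 + 2·2.25 = 5.75 in; A_gv = 5.75 × 0.625 = 3.594 in².
A_nv = (5.75 − 2.5·0.75) × 0.625 = 2.422 in².
A_nt = (1 − 0.5·0.75) × 0.625 = 0.3906 in².
0.6 F_u A_nv = 94.45 kips; 0.6 F_y A_gv = 107.8 kips → shear rupture governs the shear term.
R_n = 94.45 + 1.0 × 65 × 0.3906 = 119.8 kips.
Allowable strength R_n/Ω = 119.8 / 2 = 59.9 kips.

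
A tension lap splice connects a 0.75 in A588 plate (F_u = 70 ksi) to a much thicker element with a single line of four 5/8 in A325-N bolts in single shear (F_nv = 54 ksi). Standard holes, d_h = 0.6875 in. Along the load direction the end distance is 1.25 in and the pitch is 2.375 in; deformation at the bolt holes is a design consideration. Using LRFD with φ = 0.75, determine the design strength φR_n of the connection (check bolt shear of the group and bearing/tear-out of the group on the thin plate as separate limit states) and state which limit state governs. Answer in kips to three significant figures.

Bolt shear: A_b = π·0.625²/4 = 0.3068 in²; R_n = 54 × 0.3068 × 4 × 1 = 66.27 kips → 0.75 × 66.27 = 49.7 kips.
Bearing (1.2 l_c t F_u ≤ 2.4 d t F_u): upper limit = 2.4·0.625·0.75·70 = 78.75 kips.
  Edge l_c = 1.25 − 0.6875/2 = 0.9062 → r_n = 57.09 kips; interior l_c = 2.375 − 0.6875 = 1.688 → r_n = 78.75 kips.
  R_n,bearing = 1·57.09 + 3·78.75 = 293.3 kips → 0.75 × 293.3 = 220 kips.
Bolt shear governs: 49.7 kips.

49.7 kips (bolt shear governs)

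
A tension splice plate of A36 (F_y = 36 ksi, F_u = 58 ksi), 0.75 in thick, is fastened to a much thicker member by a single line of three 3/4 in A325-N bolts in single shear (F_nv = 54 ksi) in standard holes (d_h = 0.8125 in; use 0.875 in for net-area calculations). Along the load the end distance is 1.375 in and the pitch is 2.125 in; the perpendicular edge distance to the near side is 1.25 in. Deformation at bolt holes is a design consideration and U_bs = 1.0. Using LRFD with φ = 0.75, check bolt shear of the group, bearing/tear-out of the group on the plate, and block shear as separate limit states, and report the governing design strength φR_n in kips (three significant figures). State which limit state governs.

Bolt shear: A_b = π·0.75²/4 = 0.4418 in²; R_n = 54 × 0.4418 × 3 × 1 = 71.57 kips → 0.75 × 71.57 = 53.7 kips.
Bearing: edge l_c = 0.9688, r_n = 50.57 kips; interior l_c = 1.312, r_n = 68.51 kips; R_n = 50.57 + 2·68.51 = 187.6 kips → 141 kips.
Block shear: A_gv = 4.219, A_nv = 2.578, A_nt = 0.6094 in²; R_n = min(0.6F_uA_nv, 0.6F_yA_gv) + U_bs·F_u·A_nt = 125.1 kips → 93.8 kips.
Bolt shear governs: 53.7 kips.

53.7 kips (bolt shear governs)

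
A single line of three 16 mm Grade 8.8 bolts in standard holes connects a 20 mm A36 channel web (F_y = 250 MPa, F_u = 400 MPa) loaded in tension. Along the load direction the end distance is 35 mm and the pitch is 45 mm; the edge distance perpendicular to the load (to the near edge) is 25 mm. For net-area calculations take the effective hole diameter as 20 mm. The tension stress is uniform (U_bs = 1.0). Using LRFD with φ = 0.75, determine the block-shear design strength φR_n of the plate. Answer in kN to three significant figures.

360 kN

Shear plane L_v = 35 + 2·45 = 125 mm; A_gv = 125 × 20 = 2500 mm².
A_nv = (125 − 2.5·20) × 20 = 1500 mm².
A_nt = (25 − 0.5·20) × 20 = 300 mm².
0.6 F_u A_nv = 360 kN; 0.6 F_y A_gv = 375 kN → shear rupture governs the shear term.
R_n = 360 + 1.0 × 400 × 300 / 1000 = 480 kN.
Design strength φR_n = 0.75 × 480 = 360 kN.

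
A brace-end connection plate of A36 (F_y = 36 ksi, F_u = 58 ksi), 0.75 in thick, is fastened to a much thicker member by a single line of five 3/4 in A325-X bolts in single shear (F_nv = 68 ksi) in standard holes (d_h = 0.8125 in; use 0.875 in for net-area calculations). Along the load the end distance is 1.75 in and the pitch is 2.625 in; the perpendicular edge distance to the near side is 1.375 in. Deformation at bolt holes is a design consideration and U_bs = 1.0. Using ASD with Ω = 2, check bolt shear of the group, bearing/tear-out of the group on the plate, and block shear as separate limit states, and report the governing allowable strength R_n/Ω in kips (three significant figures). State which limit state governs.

Bolt shear: A_b = π·0.75²/4 = 0.4418 in²; R_n = 68 × 0.4418 × 5 × 1 = 150.2 kips → 150.2 / 2 = 75.1 kips.
Bearing: edge l_c = 1.344, r_n = 70.14 kips; interior l_c = 1.812, r_n = 78.3 kips; R_n = 70.14 + 4·78.3 = 383.3 kips → 192 kips.
Block shear: A_gv = 9.188, A_nv = 6.234, A_nt = 0.7031 in²; R_n = min(0.6F_uA_nv, 0.6F_yA_gv) + U_bs·F_u·A_nt = 239.2 kips → 120 kips.
Bolt shear governs: 75.1 kips.

75.1 kips (bolt shear governs)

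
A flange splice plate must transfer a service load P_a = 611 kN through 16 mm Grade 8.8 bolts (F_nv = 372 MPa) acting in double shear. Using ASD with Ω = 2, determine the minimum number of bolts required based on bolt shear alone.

A_b = π·16²/4 = 201.1 mm².
Per-bolt allowable strength R_n/Ω = 372 × 201.1 × 2 / 1000 / 2 = 74.8 kN.
n ≥ 611 / 74.8 = 8.169 → use 9 bolts.

9 bolts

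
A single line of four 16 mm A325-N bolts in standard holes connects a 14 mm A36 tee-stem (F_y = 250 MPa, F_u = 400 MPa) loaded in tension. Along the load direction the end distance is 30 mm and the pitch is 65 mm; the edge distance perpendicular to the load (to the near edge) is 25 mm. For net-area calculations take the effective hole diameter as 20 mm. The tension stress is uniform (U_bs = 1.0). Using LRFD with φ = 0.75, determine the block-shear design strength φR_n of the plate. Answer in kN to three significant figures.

Shear plane L_v = 30 + 3·65 = 225 mm; A_gv = 225 × 14 = 3150 mm².
A_nv = (225 − 3.5·20) × 14 = 2170 mm².
A_nt = (25 − 0.5·20) × 14 = 210 mm².
0.6 F_u A_nv = 520.8 kN; 0.6 F_y A_gv = 472.5 kN → shear yielding governs the shear term.
R_n = 472.5 + 1.0 × 400 × 210 / 1000 = 556.5 kN.
Design strength φR_n = 0.75 × 556.5 = 417 kN.

417 kN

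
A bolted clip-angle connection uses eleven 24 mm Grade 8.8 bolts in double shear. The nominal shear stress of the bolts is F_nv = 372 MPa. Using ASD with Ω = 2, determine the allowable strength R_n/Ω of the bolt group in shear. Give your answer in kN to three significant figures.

A_b = π × 24² / 4 = 452.4 mm².
R_n = F_nv · A_b · n · n_s = 372 × 452.4 × 11 × 2 / 1000 = 3702 kN.
Allowable strength R_n/Ω = 3702 / 2 = 1850 kN.

1850 kN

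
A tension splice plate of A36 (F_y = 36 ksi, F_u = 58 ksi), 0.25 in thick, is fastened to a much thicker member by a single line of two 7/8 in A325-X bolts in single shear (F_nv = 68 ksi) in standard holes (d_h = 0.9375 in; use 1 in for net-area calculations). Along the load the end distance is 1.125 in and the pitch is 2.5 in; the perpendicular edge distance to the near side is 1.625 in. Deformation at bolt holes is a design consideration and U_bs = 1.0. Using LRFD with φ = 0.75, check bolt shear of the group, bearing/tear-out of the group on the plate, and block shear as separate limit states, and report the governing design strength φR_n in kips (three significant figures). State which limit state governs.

Bolt shear: A_b = π·0.875²/4 = 0.6013 in²; R_n = 68 × 0.6013 × 2 × 1 = 81.78 kips → 0.75 × 81.78 = 61.3 kips.
Bearing: edge l_c = 0.6562, r_n = 11.42 kips; interior l_c = 1.562, r_n = 27.19 kips; R_n = 11.42 + 1·27.19 = 38.61 kips → 29 kips.
Block shear: A_gv = 0.9062, A_nv = 0.5312, A_nt = 0.2812 in²; R_n = min(0.6F_uA_nv, 0.6F_yA_gv) + U_bs·F_u·A_nt = 34.8 kips → 26.1 kips.
Block shear governs: 26.1 kips.

26.1 kips (block shear governs)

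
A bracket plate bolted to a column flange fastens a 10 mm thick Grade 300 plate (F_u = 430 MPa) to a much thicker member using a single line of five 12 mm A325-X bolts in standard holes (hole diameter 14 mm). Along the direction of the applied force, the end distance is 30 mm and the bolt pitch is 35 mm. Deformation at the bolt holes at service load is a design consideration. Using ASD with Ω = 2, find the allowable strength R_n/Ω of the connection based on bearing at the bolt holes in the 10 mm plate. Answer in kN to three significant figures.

Per bolt r_n = 1.2 l_c t F_u ≤ 2.4 d t F_u; upper limit = 2.4 × 12 × 10 × 430 / 1000 = 123.8 kN.
Edge bolt: l_c = 30 − 14/2 = 23 mm → 1.2 × 23 × 10 × 430 / 1000 = 118.7 → r_n = 118.7 kN.
Interior bolts: l_c = 35 − 14 = 21 mm → 1.2 × 21 × 10 × 430 / 1000 = 108.4 → r_n = 108.4 kN.
R_n = 1 × 118.7 + 4 × 108.4 = 552.1 kN.
Allowable strength R_n/Ω = 552.1 / 2 = 276 kN.

276 kN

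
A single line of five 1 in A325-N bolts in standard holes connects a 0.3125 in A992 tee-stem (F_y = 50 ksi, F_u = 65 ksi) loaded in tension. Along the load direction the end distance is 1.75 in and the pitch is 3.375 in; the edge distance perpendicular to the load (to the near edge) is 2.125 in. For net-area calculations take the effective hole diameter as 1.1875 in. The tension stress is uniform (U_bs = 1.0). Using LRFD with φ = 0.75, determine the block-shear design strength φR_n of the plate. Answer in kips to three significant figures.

114 kips

Shear plane L_v = 1.75 + 4·3.375 = 15.25 in; A_gv = 15.25 × 0.3125 = 4.766 in².
A_nv = (15.25 − 4.5·1.1875) × 0.3125 = 3.096 in².
A_nt = (2.125 − 0.5·1.1875) × 0.3125 = 0.4785 in².
0.6 F_u A_nv = 120.7 kips; 0.6 F_y A_gv = 143 kips → shear rupture governs the shear term.
R_n = 120.7 + 1.0 × 65 × 0.4785 = 151.8 kips.
Design strength φR_n = 0.75 × 151.8 = 114 kips.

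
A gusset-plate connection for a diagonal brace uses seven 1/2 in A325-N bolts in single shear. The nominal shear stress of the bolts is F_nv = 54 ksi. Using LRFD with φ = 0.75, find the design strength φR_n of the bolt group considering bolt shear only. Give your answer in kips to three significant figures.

55.7 kips

A_b = π × 0.5² / 4 = 0.1963 in².
R_n = F_nv · A_b · n · n_s = 54 × 0.1963 × 7 × 1 = 74.22 kips.
Design strength φR_n = 0.75 × 74.22 = 55.7 kips.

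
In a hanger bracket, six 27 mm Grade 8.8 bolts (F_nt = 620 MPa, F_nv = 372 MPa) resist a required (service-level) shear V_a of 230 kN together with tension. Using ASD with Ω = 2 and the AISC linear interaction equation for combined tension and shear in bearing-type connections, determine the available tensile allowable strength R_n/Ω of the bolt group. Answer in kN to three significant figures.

A_b = π·27²/4 = 572.6 mm²; f_rv = 230 × 1000 / (6 × 572.6) = 66.95 MPa.
F'_nt = 1.3 F_nt − (Ω F_nt / F_nv) f_rv = 1.3·620 − (2·620/372)·66.95 = 582.8 MPa, capped at F_nt → F'_nt = 582.8 MPa.
R_n = F'_nt · A_b · n = 582.8 × 572.6 × 6 / 1000 = 2002 kN.
Allowable strength R_n/Ω = 2002 / 2 = 1000 kN.

1000 kN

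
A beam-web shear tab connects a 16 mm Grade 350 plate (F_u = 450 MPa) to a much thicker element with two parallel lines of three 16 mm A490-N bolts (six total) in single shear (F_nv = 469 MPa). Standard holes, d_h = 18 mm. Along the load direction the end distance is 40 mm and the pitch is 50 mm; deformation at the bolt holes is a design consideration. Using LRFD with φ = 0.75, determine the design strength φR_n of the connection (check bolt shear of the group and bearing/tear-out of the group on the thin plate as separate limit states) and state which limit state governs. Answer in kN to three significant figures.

424 kN (bolt shear governs)

Bolt shear: A_b = π·16²/4 = 201.1 mm²; R_n = 469 × 201.1 × 6 × 1 / 1000 = 565.8 kN → 0.75 × 565.8 = 424 kN.
Bearing (1.2 l_c t F_u ≤ 2.4 d t F_u): upper limit = 2.4·16·16·450 / 1000 = 276.5 kN.
  Edge l_c = 40 − 18/2 = 31 → r_n = 267.8 kN; interior l_c = 50 − 18 = 32 → r_n = 276.5 kN.
  R_n,bearing = 2·267.8 + 4·276.5 = 1642 kN → 0.75 × 1642 = 1230 kN.
Bolt shear governs: 424 kN.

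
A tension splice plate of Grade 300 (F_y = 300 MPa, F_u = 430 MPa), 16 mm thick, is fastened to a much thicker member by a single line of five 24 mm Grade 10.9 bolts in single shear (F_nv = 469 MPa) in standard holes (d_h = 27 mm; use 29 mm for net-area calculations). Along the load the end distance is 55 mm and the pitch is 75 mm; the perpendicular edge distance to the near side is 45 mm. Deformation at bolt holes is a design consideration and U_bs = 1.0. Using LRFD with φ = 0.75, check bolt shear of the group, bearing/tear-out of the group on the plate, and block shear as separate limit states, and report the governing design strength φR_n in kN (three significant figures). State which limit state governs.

796 kN (bolt shear governs)

Bolt shear: A_b = π·24²/4 = 452.4 mm²; R_n = 469 × 452.4 × 5 × 1 / 1000 = 1061 kN → 0.75 × 1061 = 796 kN.
Bearing: edge l_c = 41.5, r_n = 342.6 kN; interior l_c = 48, r_n = 396.3 kN; R_n = 342.6 + 4·396.3 = 1928 kN → 1450 kN.
Block shear: A_gv = 5680, A_nv = 3592, A_nt = 488 mm²; R_n = min(0.6F_uA_nv, 0.6F_yA_gv) + U_bs·F_u·A_nt = 1137 kN → 852 kN.
Bolt shear governs: 796 kN.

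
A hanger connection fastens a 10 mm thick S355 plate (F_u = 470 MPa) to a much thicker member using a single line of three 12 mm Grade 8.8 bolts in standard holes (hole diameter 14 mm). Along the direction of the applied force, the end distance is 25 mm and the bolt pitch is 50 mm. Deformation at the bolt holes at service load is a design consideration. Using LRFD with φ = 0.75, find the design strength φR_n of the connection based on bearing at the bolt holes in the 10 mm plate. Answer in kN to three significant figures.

279 kN

Per bolt r_n = 1.2 l_c t F_u ≤ 2.4 d t F_u; upper limit = 2.4 × 12 × 10 × 470 / 1000 = 135.4 kN.
Edge bolt: l_c = 25 − 14/2 = 18 mm → 1.2 × 18 × 10 × 470 / 1000 = 101.5 → r_n = 101.5 kN.
Interior bolts: l_c = 50 − 14 = 36 mm → 1.2 × 36 × 10 × 470 / 1000 = 203 → r_n = 135.4 kN.
R_n = 1 × 101.5 + 2 × 135.4 = 372.2 kN.
Design strength φR_n = 0.75 × 372.2 = 279 kN.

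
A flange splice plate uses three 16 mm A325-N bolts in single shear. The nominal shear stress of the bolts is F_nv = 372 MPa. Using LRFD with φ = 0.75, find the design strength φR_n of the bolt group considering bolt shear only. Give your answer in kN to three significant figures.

A_b = π × 16² / 4 = 201.1 mm².
R_n = F_nv · A_b · n · n_s = 372 × 201.1 × 3 × 1 / 1000 = 224.4 kN.
Design strength φR_n = 0.75 × 224.4 = 168 kN.

168 kN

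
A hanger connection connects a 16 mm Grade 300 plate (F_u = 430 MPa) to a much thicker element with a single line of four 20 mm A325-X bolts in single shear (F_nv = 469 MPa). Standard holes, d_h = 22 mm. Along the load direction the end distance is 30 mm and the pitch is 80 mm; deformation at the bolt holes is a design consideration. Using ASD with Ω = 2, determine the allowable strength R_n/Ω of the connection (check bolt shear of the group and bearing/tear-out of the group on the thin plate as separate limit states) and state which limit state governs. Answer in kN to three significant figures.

295 kN (bolt shear governs)

Bolt shear: A_b = π·20²/4 = 314.2 mm²; R_n = 469 × 314.2 × 4 × 1 / 1000 = 589.4 kN → 589.4 / 2 = 295 kN.
Bearing (1.2 l_c t F_u ≤ 2.4 d t F_u): upper limit = 2.4·20·16·430 / 1000 = 330.2 kN.
  Edge l_c = 30 − 22/2 = 19 → r_n = 156.9 kN; interior l_c = 80 − 22 = 58 → r_n = 330.2 kN.
  R_n,bearing = 1·156.9 + 3·330.2 = 1148 kN → 1148 / 2 = 574 kN.
Bolt shear governs: 295 kN.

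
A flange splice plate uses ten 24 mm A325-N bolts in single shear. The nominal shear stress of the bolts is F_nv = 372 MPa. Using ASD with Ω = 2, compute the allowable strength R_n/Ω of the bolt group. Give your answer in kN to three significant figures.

A_b = π × 24² / 4 = 452.4 mm².
R_n = F_nv · A_b · n · n_s = 372 × 452.4 × 10 × 1 / 1000 = 1683 kN.
Allowable strength R_n/Ω = 1683 / 2 = 841 kN.

841 kN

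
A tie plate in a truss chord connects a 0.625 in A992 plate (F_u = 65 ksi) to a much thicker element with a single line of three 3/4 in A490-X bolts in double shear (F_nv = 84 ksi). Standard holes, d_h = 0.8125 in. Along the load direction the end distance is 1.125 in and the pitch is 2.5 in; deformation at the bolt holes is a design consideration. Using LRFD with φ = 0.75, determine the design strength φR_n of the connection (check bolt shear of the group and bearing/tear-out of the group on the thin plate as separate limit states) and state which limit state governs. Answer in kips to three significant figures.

Bolt shear: A_b = π·0.75²/4 = 0.4418 in²; R_n = 84 × 0.4418 × 3 × 2 = 222.7 kips → 0.75 × 222.7 = 167 kips.
Bearing (1.2 l_c t F_u ≤ 2.4 d t F_u): upper limit = 2.4·0.75·0.625·65 = 73.12 kips.
  Edge l_c = 1.125 − 0.8125/2 = 0.7188 → r_n = 35.04 kips; interior l_c = 2.5 − 0.8125 = 1.688 → r_n = 73.12 kips.
  R_n,bearing = 1·35.04 + 2·73.12 = 181.3 kips → 0.75 × 181.3 = 136 kips.
Bearing governs: 136 kips.

136 kips (bearing governs)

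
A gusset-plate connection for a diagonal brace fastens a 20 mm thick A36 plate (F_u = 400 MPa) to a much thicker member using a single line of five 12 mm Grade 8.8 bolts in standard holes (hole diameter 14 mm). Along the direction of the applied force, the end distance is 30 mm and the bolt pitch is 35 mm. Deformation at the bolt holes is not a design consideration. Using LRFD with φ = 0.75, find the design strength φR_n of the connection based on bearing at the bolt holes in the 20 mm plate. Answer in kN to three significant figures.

963 kN

Per bolt r_n = 1.5 l_c t F_u ≤ 3.0 d t F_u; upper limit = 3.0 × 12 × 20 × 400 / 1000 = 288 kN.
Edge bolt: l_c = 30 − 14/2 = 23 mm → 1.5 × 23 × 20 × 400 / 1000 = 276 → r_n = 276 kN.
Interior bolts: l_c = 35 − 14 = 21 mm → 1.5 × 21 × 20 × 400 / 1000 = 252 → r_n = 252 kN.
R_n = 1 × 276 + 4 × 252 = 1284 kN.
Design strength φR_n = 0.75 × 1284 = 963 kN.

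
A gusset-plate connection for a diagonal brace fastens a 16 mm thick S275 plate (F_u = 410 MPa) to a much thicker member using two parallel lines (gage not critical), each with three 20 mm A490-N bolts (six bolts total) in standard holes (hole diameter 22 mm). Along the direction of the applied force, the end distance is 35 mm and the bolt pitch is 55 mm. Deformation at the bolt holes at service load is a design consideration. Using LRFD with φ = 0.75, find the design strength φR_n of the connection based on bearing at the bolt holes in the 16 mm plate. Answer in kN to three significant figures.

1060 kN

Per bolt r_n = 1.2 l_c t F_u ≤ 2.4 d t F_u; upper limit = 2.4 × 20 × 16 × 410 / 1000 = 314.9 kN.
Edge bolt: l_c = 35 − 22/2 = 24 mm → 1.2 × 24 × 16 × 410 / 1000 = 188.9 → r_n = 188.9 kN.
Interior bolts: l_c = 55 − 22 = 33 mm → 1.2 × 33 × 16 × 410 / 1000 = 259.8 → r_n = 259.8 kN.
R_n = 2 × 188.9 + 4 × 259.8 = 1417 kN.
Design strength φR_n = 0.75 × 1417 = 1060 kN.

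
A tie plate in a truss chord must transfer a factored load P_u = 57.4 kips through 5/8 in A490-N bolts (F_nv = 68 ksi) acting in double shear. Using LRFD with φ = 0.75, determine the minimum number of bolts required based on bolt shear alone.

A_b = π·0.625²/4 = 0.3068 in².
Per-bolt design strength φR_n = 0.75 × 68 × 0.3068 × 2 = 31.29 kips.
n ≥ 57.4 / 31.29 = 1.834 → use 2 bolts.

2 bolts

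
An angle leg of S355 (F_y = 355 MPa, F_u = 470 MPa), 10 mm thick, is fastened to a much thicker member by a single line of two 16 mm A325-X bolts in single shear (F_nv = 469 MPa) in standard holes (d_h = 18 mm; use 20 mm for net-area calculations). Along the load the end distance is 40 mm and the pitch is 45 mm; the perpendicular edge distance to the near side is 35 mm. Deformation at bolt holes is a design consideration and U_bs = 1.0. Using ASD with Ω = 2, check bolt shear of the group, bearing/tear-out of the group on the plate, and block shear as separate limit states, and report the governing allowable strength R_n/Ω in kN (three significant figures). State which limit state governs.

Bolt shear: A_b = π·16²/4 = 201.1 mm²; R_n = 469 × 201.1 × 2 × 1 / 1000 = 188.6 kN → 188.6 / 2 = 94.3 kN.
Bearing: edge l_c = 31, r_n = 174.8 kN; interior l_c = 27, r_n = 152.3 kN; R_n = 174.8 + 1·152.3 = 327.1 kN → 164 kN.
Block shear: A_gv = 850, A_nv = 550, A_nt = 250 mm²; R_n = min(0.6F_uA_nv, 0.6F_yA_gv) + U_bs·F_u·A_nt = 272.6 kN → 136 kN.
Bolt shear governs: 94.3 kN.

94.3 kN (bolt shear governs)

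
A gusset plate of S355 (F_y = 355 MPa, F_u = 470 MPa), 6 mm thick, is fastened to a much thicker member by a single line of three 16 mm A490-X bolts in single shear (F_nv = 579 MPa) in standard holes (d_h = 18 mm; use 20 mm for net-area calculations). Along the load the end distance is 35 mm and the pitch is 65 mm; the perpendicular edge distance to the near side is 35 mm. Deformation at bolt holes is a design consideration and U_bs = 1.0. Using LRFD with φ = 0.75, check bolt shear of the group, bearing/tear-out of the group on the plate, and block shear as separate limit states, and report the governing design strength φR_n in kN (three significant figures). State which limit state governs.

199 kN (block shear governs)

Bolt shear: A_b = π·16²/4 = 201.1 mm²; R_n = 579 × 201.1 × 3 × 1 / 1000 = 349.2 kN → 0.75 × 349.2 = 262 kN.
Bearing: edge l_c = 26, r_n = 87.98 kN; interior l_c = 47, r_n = 108.3 kN; R_n = 87.98 + 2·108.3 = 304.6 kN → 228 kN.
Block shear: A_gv = 990, A_nv = 690, A_nt = 150 mm²; R_n = min(0.6F_uA_nv, 0.6F_yA_gv) + U_bs·F_u·A_nt = 265.1 kN → 199 kN.
Block shear governs: 199 kN.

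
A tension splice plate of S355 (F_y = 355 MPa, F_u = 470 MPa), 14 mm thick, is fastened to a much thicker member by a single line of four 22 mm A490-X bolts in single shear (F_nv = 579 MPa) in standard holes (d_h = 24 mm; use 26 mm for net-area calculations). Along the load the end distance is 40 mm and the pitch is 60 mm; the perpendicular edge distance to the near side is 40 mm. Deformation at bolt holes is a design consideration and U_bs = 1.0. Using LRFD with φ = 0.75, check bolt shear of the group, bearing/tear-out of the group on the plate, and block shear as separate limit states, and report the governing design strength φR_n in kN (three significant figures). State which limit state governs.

Bolt shear: A_b = π·22²/4 = 380.1 mm²; R_n = 579 × 380.1 × 4 × 1 / 1000 = 880.4 kN → 0.75 × 880.4 = 660 kN.
Bearing: edge l_c = 28, r_n = 221.1 kN; interior l_c = 36, r_n = 284.3 kN; R_n = 221.1 + 3·284.3 = 1074 kN → 805 kN.
Block shear: A_gv = 3080, A_nv = 1806, A_nt = 378 mm²; R_n = min(0.6F_uA_nv, 0.6F_yA_gv) + U_bs·F_u·A_nt = 687 kN → 515 kN.
Block shear governs: 515 kN.

515 kN (block shear governs)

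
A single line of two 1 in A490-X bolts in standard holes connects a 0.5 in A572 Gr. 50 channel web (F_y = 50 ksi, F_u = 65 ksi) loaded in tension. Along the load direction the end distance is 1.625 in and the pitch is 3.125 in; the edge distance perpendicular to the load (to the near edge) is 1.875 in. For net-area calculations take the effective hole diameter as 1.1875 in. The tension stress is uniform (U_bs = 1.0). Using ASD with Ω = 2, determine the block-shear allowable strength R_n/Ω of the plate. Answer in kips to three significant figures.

49.8 kips

Shear plane L_v = 1.625 + 1·3.125 = 4.75 in; A_gv = 4.75 × 0.5 = 2.375 in².
A_nv = (4.75 − 1.5·1.1875) × 0.5 = 1.484 in².
A_nt = (1.875 − 0.5·1.1875) × 0.5 = 0.6406 in².
0.6 F_u A_nv = 57.89 kips; 0.6 F_y A_gv = 71.25 kips → shear rupture governs the shear term.
R_n = 57.89 + 1.0 × 65 × 0.6406 = 99.53 kips.
Allowable strength R_n/Ω = 99.53 / 2 = 49.8 kips.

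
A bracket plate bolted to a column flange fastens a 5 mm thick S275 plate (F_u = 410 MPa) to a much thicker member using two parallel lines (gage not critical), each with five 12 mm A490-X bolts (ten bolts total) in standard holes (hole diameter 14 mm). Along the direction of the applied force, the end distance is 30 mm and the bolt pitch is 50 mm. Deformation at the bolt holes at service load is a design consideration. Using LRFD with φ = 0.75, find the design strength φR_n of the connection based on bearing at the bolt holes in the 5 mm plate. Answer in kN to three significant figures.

439 kN

Per bolt r_n = 1.2 l_c t F_u ≤ 2.4 d t F_u; upper limit = 2.4 × 12 × 5 × 410 / 1000 = 59.04 kN.
Edge bolt: l_c = 30 − 14/2 = 23 mm → 1.2 × 23 × 5 × 410 / 1000 = 56.58 → r_n = 56.58 kN.
Interior bolts: l_c = 50 − 14 = 36 mm → 1.2 × 36 × 5 × 410 / 1000 = 88.56 → r_n = 59.04 kN.
R_n = 2 × 56.58 + 8 × 59.04 = 585.5 kN.
Design strength φR_n = 0.75 × 585.5 = 439 kN.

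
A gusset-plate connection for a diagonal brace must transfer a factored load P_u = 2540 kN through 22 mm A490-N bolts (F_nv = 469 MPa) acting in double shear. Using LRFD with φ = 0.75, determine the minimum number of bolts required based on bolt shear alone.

10 bolts

A_b = π·22²/4 = 380.1 mm².
Per-bolt design strength φR_n = 0.75 × 469 × 380.1 × 2 / 1000 = 267.4 kN.
n ≥ 2540 / 267.4 = 9.498 → use 10 bolts.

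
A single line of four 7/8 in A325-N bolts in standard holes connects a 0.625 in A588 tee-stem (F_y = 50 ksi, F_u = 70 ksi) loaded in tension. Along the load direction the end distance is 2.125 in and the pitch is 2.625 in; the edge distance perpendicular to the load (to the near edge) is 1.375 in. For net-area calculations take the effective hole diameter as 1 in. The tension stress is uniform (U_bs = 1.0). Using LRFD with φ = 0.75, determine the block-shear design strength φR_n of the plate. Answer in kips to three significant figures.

Shear plane L_v = 2.125 + 3·2.625 = 10 in; A_gv = 10 × 0.625 = 6.25 in².
A_nv = (10 − 3.5·1) × 0.625 = 4.062 in².
A_nt = (1.375 − 0.5·1) × 0.625 = 0.5469 in².
0.6 F_u A_nv = 170.6 kips; 0.6 F_y A_gv = 187.5 kips → shear rupture governs the shear term.
R_n = 170.6 + 1.0 × 70 × 0.5469 = 208.9 kips.
Design strength φR_n = 0.75 × 208.9 = 157 kips.

157 kips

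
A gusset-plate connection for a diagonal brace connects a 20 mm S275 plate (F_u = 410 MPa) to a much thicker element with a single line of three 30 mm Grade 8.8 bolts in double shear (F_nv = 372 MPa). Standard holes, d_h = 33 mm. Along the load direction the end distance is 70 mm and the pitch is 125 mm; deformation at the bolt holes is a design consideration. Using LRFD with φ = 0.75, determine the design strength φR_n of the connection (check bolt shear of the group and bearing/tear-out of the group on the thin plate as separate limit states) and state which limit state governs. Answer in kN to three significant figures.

1180 kN (bolt shear governs)

Bolt shear: A_b = π·30²/4 = 706.9 mm²; R_n = 372 × 706.9 × 3 × 2 / 1000 = 1578 kN → 0.75 × 1578 = 1180 kN.
Bearing (1.2 l_c t F_u ≤ 2.4 d t F_u): upper limit = 2.4·30·20·410 / 1000 = 590.4 kN.
  Edge l_c = 70 − 33/2 = 53.5 → r_n = 526.4 kN; interior l_c = 125 − 33 = 92 → r_n = 590.4 kN.
  R_n,bearing = 1·526.4 + 2·590.4 = 1707 kN → 0.75 × 1707 = 1280 kN.
Bolt shear governs: 1180 kN.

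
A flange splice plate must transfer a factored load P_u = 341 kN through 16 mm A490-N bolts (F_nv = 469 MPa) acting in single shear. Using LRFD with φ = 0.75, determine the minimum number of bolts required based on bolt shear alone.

A_b = π·16²/4 = 201.1 mm².
Per-bolt design strength φR_n = 0.75 × 469 × 201.1 × 1 / 1000 = 70.72 kN.
n ≥ 341 / 70.72 = 4.822 → use 5 bolts.

5 bolts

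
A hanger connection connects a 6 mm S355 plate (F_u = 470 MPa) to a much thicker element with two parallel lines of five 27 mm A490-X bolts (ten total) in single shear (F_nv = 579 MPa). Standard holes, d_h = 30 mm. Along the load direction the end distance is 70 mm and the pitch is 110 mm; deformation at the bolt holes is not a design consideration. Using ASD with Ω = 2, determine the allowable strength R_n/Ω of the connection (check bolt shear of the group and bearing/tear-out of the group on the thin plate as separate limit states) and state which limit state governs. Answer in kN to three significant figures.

Bolt shear: A_b = π·27²/4 = 572.6 mm²; R_n = 579 × 572.6 × 10 × 1 / 1000 = 3315 kN → 3315 / 2 = 1660 kN.
Bearing (1.5 l_c t F_u ≤ 3.0 d t F_u): upper limit = 3.0·27·6·470 / 1000 = 228.4 kN.
  Edge l_c = 70 − 30/2 = 55 → r_n = 228.4 kN; interior l_c = 110 − 30 = 80 → r_n = 228.4 kN.
  R_n,bearing = 2·228.4 + 8·228.4 = 2284 kN → 2284 / 2 = 1140 kN.
Bearing governs: 1140 kN.

1140 kN (bearing governs)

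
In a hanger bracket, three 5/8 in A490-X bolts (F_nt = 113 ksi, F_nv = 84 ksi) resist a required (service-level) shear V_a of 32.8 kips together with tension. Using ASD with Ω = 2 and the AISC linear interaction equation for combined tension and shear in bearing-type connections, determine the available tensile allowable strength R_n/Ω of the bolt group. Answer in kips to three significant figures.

23.5 kips

A_b = π·0.625²/4 = 0.3068 in²; f_rv = 32.8 / (3 × 0.3068) = 35.64 ksi.
F'_nt = 1.3 F_nt − (Ω F_nt / F_nv) f_rv = 1.3·113 − (2·113/84)·35.64 = 51.02 ksi, capped at F_nt → F'_nt = 51.02 ksi.
R_n = F'_nt · A_b · n = 51.02 × 0.3068 × 3 = 46.96 kips.
Allowable strength R_n/Ω = 46.96 / 2 = 23.5 kips.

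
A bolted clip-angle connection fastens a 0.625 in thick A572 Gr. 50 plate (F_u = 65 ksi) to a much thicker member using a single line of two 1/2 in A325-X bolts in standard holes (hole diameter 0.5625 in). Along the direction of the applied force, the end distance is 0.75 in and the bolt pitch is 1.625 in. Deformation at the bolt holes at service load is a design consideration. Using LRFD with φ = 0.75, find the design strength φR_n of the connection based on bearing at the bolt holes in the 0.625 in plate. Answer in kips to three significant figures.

Per bolt r_n = 1.2 l_c t F_u ≤ 2.4 d t F_u; upper limit = 2.4 × 0.5 × 0.625 × 65 = 48.75 kips.
Edge bolt: l_c = 0.75 − 0.5625/2 = 0.4688 in → 1.2 × 0.4688 × 0.625 × 65 = 22.85 → r_n = 22.85 kips.
Interior bolts: l_c = 1.625 − 0.5625 = 1.062 in → 1.2 × 1.062 × 0.625 × 65 = 51.8 → r_n = 48.75 kips.
R_n = 1 × 22.85 + 1 × 48.75 = 71.6 kips.
Design strength φR_n = 0.75 × 71.6 = 53.7 kips.

53.7 kips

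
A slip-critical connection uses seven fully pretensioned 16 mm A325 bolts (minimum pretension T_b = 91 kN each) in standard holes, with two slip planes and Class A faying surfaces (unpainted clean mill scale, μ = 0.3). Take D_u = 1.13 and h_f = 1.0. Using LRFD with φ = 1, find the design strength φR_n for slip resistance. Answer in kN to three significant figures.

432 kN

R_n = μ · D_u · h_f · T_b · n_s · n_b = 0.3 × 1.13 × 1.0 × 91 × 2 × 7 = 431.9 kN.
Design strength φR_n = 1 × 431.9 = 432 kN.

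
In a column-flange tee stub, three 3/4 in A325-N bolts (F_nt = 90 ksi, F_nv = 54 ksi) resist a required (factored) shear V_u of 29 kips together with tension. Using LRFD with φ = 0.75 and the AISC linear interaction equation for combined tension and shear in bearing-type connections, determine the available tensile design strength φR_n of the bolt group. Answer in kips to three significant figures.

68 kips

A_b = π·0.75²/4 = 0.4418 in²; f_rv = 29 / (3 × 0.4418) = 21.88 ksi.
F'_nt = 1.3 F_nt − (F_nt / φF_nv) f_rv = 1.3·90 − (90/(0.75·54))·21.88 = 68.38 ksi, capped at F_nt → F'_nt = 68.38 ksi.
R_n = F'_nt · A_b · n = 68.38 × 0.4418 × 3 = 90.62 kips.
Design strength φR_n = 0.75 × 90.62 = 68 kips.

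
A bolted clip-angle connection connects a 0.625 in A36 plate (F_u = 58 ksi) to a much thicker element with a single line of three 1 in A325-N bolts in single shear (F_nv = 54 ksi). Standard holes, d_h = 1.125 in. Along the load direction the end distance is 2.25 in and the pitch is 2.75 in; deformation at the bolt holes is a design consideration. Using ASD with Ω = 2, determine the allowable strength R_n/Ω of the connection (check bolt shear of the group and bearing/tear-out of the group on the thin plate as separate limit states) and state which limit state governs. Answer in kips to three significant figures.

63.6 kips (bolt shear governs)

Bolt shear: A_b = π·1²/4 = 0.7854 in²; R_n = 54 × 0.7854 × 3 × 1 = 127.2 kips → 127.2 / 2 = 63.6 kips.
Bearing (1.2 l_c t F_u ≤ 2.4 d t F_u): upper limit = 2.4·1·0.625·58 = 87 kips.
  Edge l_c = 2.25 − 1.125/2 = 1.688 → r_n = 73.41 kips; interior l_c = 2.75 − 1.125 = 1.625 → r_n = 70.69 kips.
  R_n,bearing = 1·73.41 + 2·70.69 = 214.8 kips → 214.8 / 2 = 107 kips.
Bolt shear governs: 63.6 kips.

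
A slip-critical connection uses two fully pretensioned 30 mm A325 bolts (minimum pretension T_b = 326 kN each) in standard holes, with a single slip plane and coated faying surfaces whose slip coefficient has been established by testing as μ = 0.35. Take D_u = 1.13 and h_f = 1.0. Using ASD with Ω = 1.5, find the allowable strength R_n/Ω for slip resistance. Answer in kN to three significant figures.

R_n = μ · D_u · h_f · T_b · n_s · n_b = 0.35 × 1.13 × 1.0 × 326 × 1 × 2 = 257.9 kN.
Allowable strength R_n/Ω = 257.9 / 1.5 = 172 kN.

172 kN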